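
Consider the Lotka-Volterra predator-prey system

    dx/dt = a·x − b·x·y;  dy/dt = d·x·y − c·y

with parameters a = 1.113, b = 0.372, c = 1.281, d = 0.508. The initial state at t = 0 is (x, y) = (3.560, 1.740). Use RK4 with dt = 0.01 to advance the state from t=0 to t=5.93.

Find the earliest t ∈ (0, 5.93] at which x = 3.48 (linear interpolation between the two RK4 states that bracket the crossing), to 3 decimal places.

t=0.000: state=(3.560, 1.740)
step 1 (dt=0.01): k1=(1.658, 0.918), k2=(1.656, 0.928), k3=(1.656, 0.928), k4=(1.653, 0.937); state += dt/6·(k1+2k2+2k3+k4)
t=0.010: state=(3.577, 1.749)
t=0.020: state=(3.593, 1.759)
t=0.030: state=(3.610, 1.768)
continuing one RK4 step at a time; state shown every 20 steps (Δt=0.2):
t=0.200: state=(3.877, 1.966)
t=0.400: state=(4.138, 2.287)
t=0.600: state=(4.294, 2.720)
t=0.800: state=(4.297, 3.262)
t=1.000: state=(4.117, 3.877)
t=1.200: state=(3.767, 4.484)
t=1.320: state=(3.499, 4.800)
next step: t=1.330: state=(3.475, 4.823) — x has crossed 3.48
linear interpolation between t=1.320 (3.49893) and t=1.330 (3.47533) → t≈1.328

t = 1.328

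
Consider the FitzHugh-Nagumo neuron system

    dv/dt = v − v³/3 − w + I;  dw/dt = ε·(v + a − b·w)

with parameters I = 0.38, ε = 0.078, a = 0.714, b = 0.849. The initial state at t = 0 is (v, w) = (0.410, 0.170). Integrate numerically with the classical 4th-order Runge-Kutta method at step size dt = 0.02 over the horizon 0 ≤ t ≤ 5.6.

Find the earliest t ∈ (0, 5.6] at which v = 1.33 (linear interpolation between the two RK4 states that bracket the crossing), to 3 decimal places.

t = 1.256

t=0.000: state=(0.410, 0.170)
step 1 (dt=0.02): k1=(0.597, 0.076), k2=(0.601, 0.077), k3=(0.601, 0.077), k4=(0.605, 0.077); state += dt/6·(k1+2k2+2k3+k4)
t=0.020: state=(0.422, 0.172)
t=0.040: state=(0.434, 0.173)
t=0.060: state=(0.447, 0.175)
continuing one RK4 step at a time; state shown every 10 steps (Δt=0.2):
t=0.200: state=(0.538, 0.186)
t=0.400: state=(0.681, 0.204)
t=0.600: state=(0.837, 0.224)
t=0.800: state=(0.997, 0.247)
t=1.000: state=(1.153, 0.271)
t=1.200: state=(1.294, 0.298)
t=1.240: state=(1.320, 0.303)
next step: t=1.260: state=(1.332, 0.306) — v has crossed 1.33
linear interpolation between t=1.240 (1.31999) and t=1.260 (1.33247) → t≈1.256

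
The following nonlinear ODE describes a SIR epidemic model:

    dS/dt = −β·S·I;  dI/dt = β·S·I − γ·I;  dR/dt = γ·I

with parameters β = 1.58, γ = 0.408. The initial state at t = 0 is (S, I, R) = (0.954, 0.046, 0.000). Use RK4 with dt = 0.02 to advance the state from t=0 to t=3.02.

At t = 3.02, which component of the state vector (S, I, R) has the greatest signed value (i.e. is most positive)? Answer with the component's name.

largest component: I

t=0.000: state=(0.954, 0.046, 0.000)
step 1 (dt=0.02): k1=(-0.069, 0.051, 0.019), k2=(-0.070, 0.051, 0.019), k3=(-0.070, 0.051, 0.019), k4=(-0.071, 0.052, 0.019); state += dt/6·(k1+2k2+2k3+k4)
t=0.020: state=(0.953, 0.047, 0.000)
t=0.040: state=(0.951, 0.048, 0.001)
t=0.060: state=(0.950, 0.049, 0.001)
continuing one RK4 step at a time; state shown every 5 steps (Δt=0.1):
t=0.100: state=(0.947, 0.051, 0.002)
t=0.200: state=(0.939, 0.057, 0.004)
t=0.300: state=(0.930, 0.064, 0.007)
t=0.400: state=(0.920, 0.071, 0.009)
t=0.500: state=(0.909, 0.078, 0.012)
t=0.600: state=(0.897, 0.087, 0.016)
t=0.700: state=(0.885, 0.096, 0.020)
t=0.800: state=(0.871, 0.106, 0.024)
t=0.900: state=(0.855, 0.116, 0.028)
t=1.000: state=(0.839, 0.128, 0.033)
t=1.100: state=(0.822, 0.140, 0.039)
t=1.200: state=(0.803, 0.153, 0.045)
t=1.300: state=(0.783, 0.166, 0.051)
t=1.400: state=(0.762, 0.180, 0.058)
t=1.500: state=(0.739, 0.195, 0.066)
t=1.600: state=(0.716, 0.210, 0.074)
t=1.700: state=(0.692, 0.225, 0.083)
t=1.800: state=(0.667, 0.241, 0.092)
t=1.900: state=(0.641, 0.256, 0.103)
t=2.000: state=(0.615, 0.272, 0.113)
t=2.100: state=(0.589, 0.287, 0.125)
t=2.200: state=(0.562, 0.301, 0.137)
t=2.300: state=(0.535, 0.316, 0.149)
t=2.400: state=(0.509, 0.329, 0.162)
t=2.500: state=(0.482, 0.342, 0.176)
t=2.600: state=(0.457, 0.353, 0.190)
t=2.700: state=(0.431, 0.364, 0.205)
t=2.800: state=(0.407, 0.373, 0.220)
t=2.900: state=(0.383, 0.381, 0.235)
t=3.000: state=(0.361, 0.388, 0.251)
t=3.020: state=(0.356, 0.389, 0.254)
compare at T: S=0.356, I=0.389, R=0.254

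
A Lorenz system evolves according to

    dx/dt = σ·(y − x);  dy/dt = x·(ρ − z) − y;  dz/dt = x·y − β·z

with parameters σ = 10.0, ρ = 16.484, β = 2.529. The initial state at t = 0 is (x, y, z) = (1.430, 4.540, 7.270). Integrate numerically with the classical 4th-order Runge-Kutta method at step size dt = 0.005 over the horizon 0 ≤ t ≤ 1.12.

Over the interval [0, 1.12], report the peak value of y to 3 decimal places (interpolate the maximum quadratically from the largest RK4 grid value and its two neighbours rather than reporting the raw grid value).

max y = 12.233

t=0.000: state=(1.430, 4.540, 7.270)
step 1 (dt=0.005): k1=(31.100, 8.636, -11.894), k2=(30.538, 9.376, -11.433), k3=(30.571, 9.359, -11.439), k4=(30.039, 10.088, -10.981); state += dt/6·(k1+2k2+2k3+k4)
t=0.005: state=(1.583, 4.587, 7.213)
t=0.010: state=(1.731, 4.641, 7.160)
t=0.015: state=(1.874, 4.702, 7.112)
continuing one RK4 step at a time; state shown every 10 steps (Δt=0.05):
t=0.050: state=(2.796, 5.307, 6.904)
t=0.100: state=(4.053, 6.644, 7.049)
t=0.150: state=(5.438, 8.411, 7.897)
t=0.200: state=(7.021, 10.344, 9.723)
t=0.250: state=(8.681, 11.870, 12.716)
t=0.300: state=(10.045, 12.122, 16.581)
t=0.350: state=(10.579, 10.504, 20.206)
t=0.400: state=(9.937, 7.519, 22.209)
t=0.450: state=(8.328, 4.533, 22.149)
t=0.500: state=(6.366, 2.506, 20.705)
t=0.550: state=(4.606, 1.506, 18.743)
t=0.600: state=(3.302, 1.184, 16.757)
t=0.650: state=(2.467, 1.213, 14.924)
t=0.700: state=(2.012, 1.410, 13.286)
t=0.750: state=(1.835, 1.706, 11.846)
t=0.800: state=(1.864, 2.095, 10.603)
t=0.850: state=(2.059, 2.605, 9.558)
t=0.900: state=(2.411, 3.277, 8.730)
t=0.950: state=(2.933, 4.164, 8.159)
t=1.000: state=(3.654, 5.317, 7.922)
t=1.050: state=(4.606, 6.760, 8.153)
t=1.100: state=(5.806, 8.438, 9.049)
t=1.120: state=(6.348, 9.130, 9.645)
largest grid value and its neighbours: y(0.280)=12.22984, y(0.285)=12.23136, y(0.290)=12.21429
parabola through these three points peaks at t≈0.283 with y≈12.23298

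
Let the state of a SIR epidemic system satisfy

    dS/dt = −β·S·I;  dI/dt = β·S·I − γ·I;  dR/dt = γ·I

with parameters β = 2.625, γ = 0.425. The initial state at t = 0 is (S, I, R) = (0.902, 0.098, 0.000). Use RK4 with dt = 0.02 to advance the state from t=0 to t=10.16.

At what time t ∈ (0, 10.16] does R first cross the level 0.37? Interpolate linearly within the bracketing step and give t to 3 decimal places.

t = 2.190

t=0.000: state=(0.902, 0.098, 0.000)
step 1 (dt=0.02): k1=(-0.232, 0.190, 0.042), k2=(-0.236, 0.193, 0.042), k3=(-0.236, 0.194, 0.042), k4=(-0.240, 0.197, 0.043); state += dt/6·(k1+2k2+2k3+k4)
t=0.020: state=(0.897, 0.102, 0.001)
t=0.040: state=(0.892, 0.106, 0.002)
t=0.060: state=(0.887, 0.110, 0.003)
continuing one RK4 step at a time; state shown every 25 steps (Δt=0.5):
t=0.500: state=(0.732, 0.234, 0.034)
t=1.000: state=(0.476, 0.420, 0.103)
t=1.500: state=(0.250, 0.542, 0.208)
t=2.000: state=(0.121, 0.554, 0.326)
t=2.180: state=(0.093, 0.539, 0.368)
next step: t=2.200: state=(0.091, 0.537, 0.372) — R has crossed 0.37
linear interpolation between t=2.180 (0.36767) and t=2.200 (0.37224) → t≈2.190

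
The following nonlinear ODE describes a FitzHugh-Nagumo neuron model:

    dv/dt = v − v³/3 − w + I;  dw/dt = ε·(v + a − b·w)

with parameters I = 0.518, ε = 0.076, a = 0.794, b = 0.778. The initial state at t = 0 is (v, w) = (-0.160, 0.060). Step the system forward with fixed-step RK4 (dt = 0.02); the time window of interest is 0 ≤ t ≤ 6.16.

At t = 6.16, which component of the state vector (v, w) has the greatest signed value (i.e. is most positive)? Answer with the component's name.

t=0.000: state=(-0.160, 0.060)
step 1 (dt=0.02): k1=(0.299, 0.045), k2=(0.302, 0.045), k3=(0.302, 0.045), k4=(0.304, 0.045); state += dt/6·(k1+2k2+2k3+k4)
t=0.020: state=(-0.154, 0.061)
t=0.040: state=(-0.148, 0.062)
t=0.060: state=(-0.142, 0.063)
continuing one RK4 step at a time; state shown every 10 steps (Δt=0.2):
t=0.200: state=(-0.095, 0.069)
t=0.400: state=(-0.018, 0.080)
t=0.600: state=(0.074, 0.091)
t=0.800: state=(0.184, 0.104)
t=1.000: state=(0.314, 0.119)
t=1.200: state=(0.465, 0.135)
t=1.400: state=(0.639, 0.154)
t=1.600: state=(0.829, 0.175)
t=1.800: state=(1.027, 0.199)
t=2.000: state=(1.218, 0.226)
t=2.200: state=(1.386, 0.255)
t=2.400: state=(1.520, 0.286)
t=2.600: state=(1.619, 0.318)
t=2.800: state=(1.684, 0.351)
t=3.000: state=(1.724, 0.385)
t=3.200: state=(1.746, 0.419)
t=3.400: state=(1.755, 0.452)
t=3.600: state=(1.755, 0.485)
t=3.800: state=(1.750, 0.518)
t=4.000: state=(1.741, 0.550)
t=4.200: state=(1.730, 0.582)
t=4.400: state=(1.717, 0.613)
t=4.600: state=(1.704, 0.644)
t=4.800: state=(1.689, 0.674)
t=5.000: state=(1.674, 0.704)
t=5.200: state=(1.659, 0.733)
t=5.400: state=(1.643, 0.761)
t=5.600: state=(1.627, 0.789)
t=5.800: state=(1.611, 0.816)
t=6.000: state=(1.595, 0.842)
t=6.160: state=(1.582, 0.863)
compare at T: v=1.582, w=0.863

largest component: v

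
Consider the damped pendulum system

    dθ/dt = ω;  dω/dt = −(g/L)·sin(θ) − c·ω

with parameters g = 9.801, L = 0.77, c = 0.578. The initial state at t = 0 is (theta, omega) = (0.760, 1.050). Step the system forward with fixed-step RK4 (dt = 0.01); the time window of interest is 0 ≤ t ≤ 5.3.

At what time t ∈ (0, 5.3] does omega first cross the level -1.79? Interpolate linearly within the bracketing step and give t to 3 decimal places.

t = 0.333

t=0.000: state=(0.760, 1.050)
step 1 (dt=0.01): k1=(1.050, -9.376), k2=(1.003, -9.397), k3=(1.003, -9.395), k4=(0.956, -9.414); state += dt/6·(k1+2k2+2k3+k4)
t=0.010: state=(0.770, 0.956)
t=0.020: state=(0.779, 0.862)
t=0.030: state=(0.787, 0.767)
continuing one RK4 step at a time; state shown every 20 steps (Δt=0.2):
t=0.200: state=(0.783, -0.793)
t=0.330: state=(0.613, -1.770)
next step: t=0.340: state=(0.595, -1.832) — omega has crossed -1.79
linear interpolation between t=0.330 (-1.77048) and t=0.340 (-1.83236) → t≈0.333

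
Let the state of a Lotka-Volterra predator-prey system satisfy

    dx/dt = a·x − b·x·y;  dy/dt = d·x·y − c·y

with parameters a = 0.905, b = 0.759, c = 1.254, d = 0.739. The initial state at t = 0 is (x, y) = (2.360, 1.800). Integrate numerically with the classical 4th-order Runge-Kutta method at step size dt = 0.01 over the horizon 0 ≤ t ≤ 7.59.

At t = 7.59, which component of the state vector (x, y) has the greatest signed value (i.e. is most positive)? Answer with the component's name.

largest component: y

t=0.000: state=(2.360, 1.800)
step 1 (dt=0.01): k1=(-1.088, 0.882), k2=(-1.094, 0.877), k3=(-1.094, 0.877), k4=(-1.099, 0.872); state += dt/6·(k1+2k2+2k3+k4)
t=0.010: state=(2.349, 1.809)
t=0.020: state=(2.338, 1.817)
t=0.030: state=(2.327, 1.826)
continuing one RK4 step at a time; state shown every 25 steps (Δt=0.25):
t=0.250: state=(2.064, 1.981)
t=0.500: state=(1.761, 2.061)
t=0.750: state=(1.495, 2.033)
t=1.000: state=(1.287, 1.920)
t=1.250: state=(1.138, 1.754)
t=1.500: state=(1.041, 1.567)
t=1.750: state=(0.987, 1.380)
t=2.000: state=(0.969, 1.208)
t=2.250: state=(0.980, 1.057)
t=2.500: state=(1.019, 0.928)
t=2.750: state=(1.082, 0.824)
t=3.000: state=(1.170, 0.741)
t=3.250: state=(1.282, 0.679)
t=3.500: state=(1.420, 0.637)
t=3.750: state=(1.582, 0.614)
t=4.000: state=(1.766, 0.611)
t=4.250: state=(1.969, 0.630)
t=4.500: state=(2.182, 0.676)
t=4.750: state=(2.391, 0.754)
t=5.000: state=(2.571, 0.872)
t=5.250: state=(2.691, 1.038)
t=5.500: state=(2.718, 1.252)
t=5.750: state=(2.625, 1.502)
t=6.000: state=(2.416, 1.752)
t=6.250: state=(2.130, 1.950)
t=6.500: state=(1.824, 2.053)
t=6.750: state=(1.547, 2.047)
t=7.000: state=(1.326, 1.949)
t=7.250: state=(1.165, 1.792)
t=7.500: state=(1.058, 1.607)
t=7.590: state=(1.031, 1.539)
compare at T: x=1.031, y=1.539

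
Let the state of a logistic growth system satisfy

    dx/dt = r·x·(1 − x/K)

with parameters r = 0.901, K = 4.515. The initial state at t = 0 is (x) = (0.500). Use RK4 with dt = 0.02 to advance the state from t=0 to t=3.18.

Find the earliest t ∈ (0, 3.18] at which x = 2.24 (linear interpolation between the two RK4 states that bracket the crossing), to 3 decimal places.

t = 2.295

t=0.000: state=(0.500)
step 1 (dt=0.02): k1=(0.401), k2=(0.403), k3=(0.403), k4=(0.406); state += dt/6·(k1+2k2+2k3+k4)
t=0.020: state=(0.508)
t=0.040: state=(0.516)
t=0.060: state=(0.525)
continuing one RK4 step at a time; state shown every 10 steps (Δt=0.2):
t=0.200: state=(0.586)
t=0.400: state=(0.684)
t=0.600: state=(0.795)
t=0.800: state=(0.920)
t=1.000: state=(1.059)
t=1.200: state=(1.213)
t=1.400: state=(1.379)
t=1.600: state=(1.557)
t=1.800: state=(1.746)
t=2.000: state=(1.942)
t=2.200: state=(2.144)
t=2.280: state=(2.225)
next step: t=2.300: state=(2.245) — x has crossed 2.24
linear interpolation between t=2.280 (2.22488) and t=2.300 (2.24521) → t≈2.295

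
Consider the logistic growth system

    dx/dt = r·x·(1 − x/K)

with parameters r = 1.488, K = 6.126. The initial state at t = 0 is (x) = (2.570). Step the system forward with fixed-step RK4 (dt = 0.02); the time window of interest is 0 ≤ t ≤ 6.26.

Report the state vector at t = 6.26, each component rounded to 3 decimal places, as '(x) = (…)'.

t=0.000: state=(2.570)
step 1 (dt=0.02): k1=(2.220), k2=(2.225), k3=(2.225), k4=(2.230); state += dt/6·(k1+2k2+2k3+k4)
t=0.020: state=(2.615)
t=0.040: state=(2.659)
t=0.060: state=(2.704)
continuing one RK4 step at a time; state shown every 25 steps (Δt=0.5):
t=0.500: state=(3.696)
t=1.000: state=(4.668)
t=1.500: state=(5.334)
t=2.000: state=(5.722)
t=2.500: state=(5.927)
t=3.000: state=(6.030)
t=3.500: state=(6.080)
t=4.000: state=(6.104)
t=4.500: state=(6.116)
t=5.000: state=(6.121)
t=5.500: state=(6.124)
t=6.000: state=(6.125)
t=6.260: state=(6.125)

(x) = (6.125)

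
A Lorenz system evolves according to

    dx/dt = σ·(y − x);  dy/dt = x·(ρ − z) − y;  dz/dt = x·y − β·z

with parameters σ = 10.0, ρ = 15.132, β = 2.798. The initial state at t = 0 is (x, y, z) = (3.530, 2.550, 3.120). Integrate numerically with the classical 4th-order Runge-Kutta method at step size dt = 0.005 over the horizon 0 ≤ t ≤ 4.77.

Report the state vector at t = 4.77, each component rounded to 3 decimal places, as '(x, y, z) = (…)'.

(x, y, z) = (7.683, 7.881, 15.226)

t=0.000: state=(3.530, 2.550, 3.120)
step 1 (dt=0.005): k1=(-9.800, 39.852, 0.272), k2=(-8.559, 39.456, 0.557), k3=(-8.600, 39.492, 0.559), k4=(-7.395, 39.129, 0.843); state += dt/6·(k1+2k2+2k3+k4)
t=0.005: state=(3.487, 2.747, 3.123)
t=0.010: state=(3.456, 2.942, 3.128)
t=0.015: state=(3.435, 3.133, 3.137)
continuing one RK4 step at a time; state shown every 40 steps (Δt=0.2):
t=0.200: state=(7.338, 11.069, 7.446)
t=0.400: state=(10.267, 6.980, 21.970)
t=0.600: state=(2.670, 0.555, 14.974)
t=0.800: state=(1.236, 1.372, 8.759)
t=1.000: state=(2.511, 3.740, 5.702)
t=1.200: state=(6.886, 10.024, 8.411)
t=1.400: state=(9.915, 7.868, 20.342)
t=1.600: state=(3.707, 1.611, 15.426)
t=1.800: state=(2.315, 2.618, 9.573)
t=2.000: state=(4.353, 6.148, 7.648)
t=2.200: state=(8.880, 10.689, 14.091)
t=2.400: state=(7.176, 4.390, 18.630)
t=2.600: state=(3.406, 2.767, 12.842)
t=2.800: state=(3.970, 5.036, 9.359)
t=3.000: state=(7.280, 9.176, 11.844)
t=3.200: state=(8.240, 6.800, 17.986)
t=3.400: state=(4.684, 3.495, 14.679)
t=3.600: state=(4.227, 4.825, 10.915)
t=3.800: state=(6.555, 8.053, 11.700)
t=4.000: state=(8.081, 7.558, 16.657)
t=4.200: state=(5.555, 4.333, 15.374)
t=4.400: state=(4.641, 4.930, 12.025)
t=4.600: state=(6.262, 7.400, 12.066)
t=4.770: state=(7.683, 7.881, 15.226)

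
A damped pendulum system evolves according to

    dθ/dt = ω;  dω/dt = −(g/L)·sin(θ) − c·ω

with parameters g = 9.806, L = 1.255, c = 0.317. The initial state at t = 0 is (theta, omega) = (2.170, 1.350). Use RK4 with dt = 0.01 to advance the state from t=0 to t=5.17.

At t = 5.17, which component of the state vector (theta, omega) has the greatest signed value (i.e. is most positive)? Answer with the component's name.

t=0.000: state=(2.170, 1.350)
step 1 (dt=0.01): k1=(1.350, -6.880), k2=(1.316, -6.839), k3=(1.316, -6.840), k4=(1.282, -6.800); state += dt/6·(k1+2k2+2k3+k4)
t=0.010: state=(2.183, 1.282)
t=0.020: state=(2.196, 1.214)
t=0.030: state=(2.207, 1.147)
continuing one RK4 step at a time; state shown every 20 steps (Δt=0.2):
t=0.200: state=(2.312, 0.102)
t=0.400: state=(2.217, -1.050)
t=0.600: state=(1.884, -2.309)
t=0.800: state=(1.286, -3.658)
t=1.000: state=(0.449, -4.565)
t=1.200: state=(-0.457, -4.264)
t=1.400: state=(-1.184, -2.892)
t=1.600: state=(-1.596, -1.228)
t=1.800: state=(-1.681, 0.354)
t=2.000: state=(-1.460, 1.843)
t=2.200: state=(-0.956, 3.140)
t=2.400: state=(-0.247, 3.795)
t=2.600: state=(0.488, 3.367)
t=2.800: state=(1.043, 2.099)
t=3.000: state=(1.310, 0.561)
t=3.200: state=(1.270, -0.939)
t=3.400: state=(0.947, -2.244)
t=3.600: state=(0.406, -3.055)
t=3.800: state=(-0.216, -3.002)
t=4.000: state=(-0.738, -2.106)
t=4.200: state=(-1.031, -0.788)
t=4.400: state=(-1.050, 0.584)
t=4.600: state=(-0.809, 1.775)
t=4.800: state=(-0.370, 2.513)
t=5.000: state=(0.147, 2.522)
t=5.170: state=(0.533, 1.949)
compare at T: theta=0.533, omega=1.949

largest component: omega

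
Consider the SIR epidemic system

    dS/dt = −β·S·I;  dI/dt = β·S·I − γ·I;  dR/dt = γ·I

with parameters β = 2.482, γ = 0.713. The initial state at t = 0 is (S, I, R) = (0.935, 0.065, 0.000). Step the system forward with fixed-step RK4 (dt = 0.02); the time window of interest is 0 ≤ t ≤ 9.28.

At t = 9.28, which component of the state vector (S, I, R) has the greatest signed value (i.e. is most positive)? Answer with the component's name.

largest component: R

t=0.000: state=(0.935, 0.065, 0.000)
step 1 (dt=0.02): k1=(-0.151, 0.104, 0.046), k2=(-0.153, 0.106, 0.047), k3=(-0.153, 0.106, 0.047), k4=(-0.155, 0.107, 0.048); state += dt/6·(k1+2k2+2k3+k4)
t=0.020: state=(0.932, 0.067, 0.001)
t=0.040: state=(0.929, 0.069, 0.002)
t=0.060: state=(0.926, 0.072, 0.003)
continuing one RK4 step at a time; state shown every 25 steps (Δt=0.5):
t=0.500: state=(0.828, 0.137, 0.035)
t=1.000: state=(0.656, 0.242, 0.102)
t=1.500: state=(0.456, 0.338, 0.206)
t=2.000: state=(0.291, 0.374, 0.335)
t=2.500: state=(0.185, 0.350, 0.466)
t=3.000: state=(0.124, 0.295, 0.581)
t=3.500: state=(0.089, 0.235, 0.675)
t=4.000: state=(0.069, 0.182, 0.750)
t=4.500: state=(0.057, 0.137, 0.806)
t=5.000: state=(0.049, 0.103, 0.849)
t=5.500: state=(0.044, 0.076, 0.880)
t=6.000: state=(0.040, 0.056, 0.904)
t=6.500: state=(0.038, 0.041, 0.921)
t=7.000: state=(0.036, 0.030, 0.934)
t=7.500: state=(0.035, 0.022, 0.943)
t=8.000: state=(0.034, 0.016, 0.950)
t=8.500: state=(0.034, 0.012, 0.954)
t=9.000: state=(0.033, 0.009, 0.958)
t=9.280: state=(0.033, 0.007, 0.960)
compare at T: S=0.033, I=0.007, R=0.960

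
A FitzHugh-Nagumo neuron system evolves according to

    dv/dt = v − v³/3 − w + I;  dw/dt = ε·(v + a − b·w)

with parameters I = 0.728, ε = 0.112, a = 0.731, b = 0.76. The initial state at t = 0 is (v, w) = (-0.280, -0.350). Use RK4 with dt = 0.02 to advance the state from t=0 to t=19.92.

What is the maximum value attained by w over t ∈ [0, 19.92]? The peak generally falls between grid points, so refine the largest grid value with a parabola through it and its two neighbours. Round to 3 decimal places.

max w = 1.642

t=0.000: state=(-0.280, -0.350)
step 1 (dt=0.02): k1=(0.805, 0.080), k2=(0.812, 0.081), k3=(0.812, 0.081), k4=(0.819, 0.082); state += dt/6·(k1+2k2+2k3+k4)
t=0.020: state=(-0.264, -0.348)
t=0.040: state=(-0.247, -0.347)
t=0.060: state=(-0.230, -0.345)
continuing one RK4 step at a time; state shown every 50 steps (Δt=1):
t=1.000: state=(0.961, -0.214)
t=2.000: state=(1.924, 0.052)
t=3.000: state=(1.932, 0.336)
t=4.000: state=(1.840, 0.589)
t=5.000: state=(1.740, 0.812)
t=6.000: state=(1.638, 1.006)
t=7.000: state=(1.531, 1.172)
t=8.000: state=(1.418, 1.313)
t=9.000: state=(1.294, 1.430)
t=10.000: state=(1.153, 1.523)
t=11.000: state=(0.980, 1.592)
t=12.000: state=(0.738, 1.634)
t=13.000: state=(0.313, 1.638)
t=14.000: state=(-0.667, 1.571)
t=15.000: state=(-1.813, 1.377)
t=16.000: state=(-1.927, 1.138)
t=17.000: state=(-1.855, 0.921)
t=18.000: state=(-1.773, 0.729)
t=19.000: state=(-1.689, 0.562)
t=19.920: state=(-1.612, 0.429)
largest grid value and its neighbours: w(12.580)=1.64211, w(12.600)=1.64212, w(12.620)=1.64212
parabola through these three points peaks at t≈12.607 with w≈1.64212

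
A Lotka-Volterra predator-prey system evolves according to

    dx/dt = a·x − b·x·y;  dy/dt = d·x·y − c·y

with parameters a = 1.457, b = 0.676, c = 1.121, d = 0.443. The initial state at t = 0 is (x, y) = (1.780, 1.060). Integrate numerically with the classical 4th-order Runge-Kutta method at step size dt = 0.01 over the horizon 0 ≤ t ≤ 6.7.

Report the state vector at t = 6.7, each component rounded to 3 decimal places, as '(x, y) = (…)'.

(x, y) = (5.037, 1.844)

t=0.000: state=(1.780, 1.060)
step 1 (dt=0.01): k1=(1.318, -0.352), k2=(1.325, -0.349), k3=(1.325, -0.349), k4=(1.332, -0.345); state += dt/6·(k1+2k2+2k3+k4)
t=0.010: state=(1.793, 1.057)
t=0.020: state=(1.807, 1.053)
t=0.030: state=(1.820, 1.050)
continuing one RK4 step at a time; state shown every 25 steps (Δt=0.25):
t=0.250: state=(2.155, 0.995)
t=0.500: state=(2.628, 0.979)
t=0.750: state=(3.197, 1.020)
t=1.000: state=(3.840, 1.138)
t=1.250: state=(4.482, 1.364)
t=1.500: state=(4.974, 1.744)
t=1.750: state=(5.096, 2.311)
t=2.000: state=(4.681, 3.016)
t=2.250: state=(3.822, 3.660)
t=2.500: state=(2.864, 4.001)
t=2.750: state=(2.092, 3.969)
t=3.000: state=(1.576, 3.666)
t=3.250: state=(1.264, 3.237)
t=3.500: state=(1.095, 2.784)
t=3.750: state=(1.020, 2.363)
t=4.000: state=(1.017, 1.998)
t=4.250: state=(1.073, 1.694)
t=4.500: state=(1.185, 1.449)
t=4.750: state=(1.357, 1.260)
t=5.000: state=(1.599, 1.121)
t=5.250: state=(1.921, 1.028)
t=5.500: state=(2.334, 0.982)
t=5.750: state=(2.847, 0.988)
t=6.000: state=(3.451, 1.057)
t=6.250: state=(4.106, 1.214)
t=6.500: state=(4.711, 1.496)
t=6.700: state=(5.037, 1.844)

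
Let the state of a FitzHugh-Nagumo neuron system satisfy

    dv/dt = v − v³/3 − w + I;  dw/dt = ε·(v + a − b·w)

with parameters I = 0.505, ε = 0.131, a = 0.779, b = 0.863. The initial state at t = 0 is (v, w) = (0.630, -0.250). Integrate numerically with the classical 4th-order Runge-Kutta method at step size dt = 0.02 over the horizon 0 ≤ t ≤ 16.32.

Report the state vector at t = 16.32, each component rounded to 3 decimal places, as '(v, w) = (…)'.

(v, w) = (-1.605, 0.195)

t=0.000: state=(0.630, -0.250)
step 1 (dt=0.02): k1=(1.302, 0.213), k2=(1.307, 0.214), k3=(1.307, 0.214), k4=(1.313, 0.216); state += dt/6·(k1+2k2+2k3+k4)
t=0.020: state=(0.656, -0.246)
t=0.040: state=(0.683, -0.241)
t=0.060: state=(0.709, -0.237)
continuing one RK4 step at a time; state shown every 50 steps (Δt=1):
t=1.000: state=(1.721, 0.030)
t=2.000: state=(1.836, 0.349)
t=3.000: state=(1.731, 0.629)
t=4.000: state=(1.604, 0.865)
t=5.000: state=(1.468, 1.059)
t=6.000: state=(1.320, 1.215)
t=7.000: state=(1.150, 1.335)
t=8.000: state=(0.936, 1.418)
t=9.000: state=(0.616, 1.461)
t=10.000: state=(-0.017, 1.443)
t=11.000: state=(-1.349, 1.304)
t=12.000: state=(-1.932, 1.043)
t=13.000: state=(-1.893, 0.790)
t=14.000: state=(-1.806, 0.573)
t=15.000: state=(-1.718, 0.390)
t=16.000: state=(-1.632, 0.238)
t=16.320: state=(-1.605, 0.195)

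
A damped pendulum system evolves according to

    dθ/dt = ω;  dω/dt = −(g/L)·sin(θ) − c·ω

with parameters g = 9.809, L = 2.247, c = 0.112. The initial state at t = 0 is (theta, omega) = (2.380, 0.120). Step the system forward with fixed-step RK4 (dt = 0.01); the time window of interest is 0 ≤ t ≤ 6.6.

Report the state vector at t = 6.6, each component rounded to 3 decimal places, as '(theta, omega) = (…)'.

t=0.000: state=(2.380, 0.120)
step 1 (dt=0.01): k1=(0.120, -3.026), k2=(0.105, -3.022), k3=(0.105, -3.023), k4=(0.090, -3.019); state += dt/6·(k1+2k2+2k3+k4)
t=0.010: state=(2.381, 0.090)
t=0.020: state=(2.382, 0.060)
t=0.030: state=(2.382, 0.030)
continuing one RK4 step at a time; state shown every 25 steps (Δt=0.25):
t=0.250: state=(2.316, -0.639)
t=0.500: state=(2.053, -1.488)
t=0.750: state=(1.560, -2.477)
t=1.000: state=(0.819, -3.392)
t=1.250: state=(-0.083, -3.676)
t=1.500: state=(-0.940, -3.050)
t=1.750: state=(-1.569, -1.952)
t=2.000: state=(-1.917, -0.848)
t=2.250: state=(-2.001, 0.163)
t=2.500: state=(-1.836, 1.161)
t=2.750: state=(-1.417, 2.194)
t=3.000: state=(-0.751, 3.075)
t=3.250: state=(0.069, 3.344)
t=3.500: state=(0.849, 2.774)
t=3.750: state=(1.416, 1.725)
t=4.000: state=(1.707, 0.606)
t=4.250: state=(1.723, -0.472)
t=4.500: state=(1.472, -1.531)
t=4.750: state=(0.964, -2.495)
t=5.000: state=(0.259, -3.040)
t=5.250: state=(-0.491, -2.828)
t=5.500: state=(-1.101, -1.978)
t=5.750: state=(-1.461, -0.891)
t=6.000: state=(-1.546, 0.208)
t=6.250: state=(-1.360, 1.272)
t=6.500: state=(-0.919, 2.215)
t=6.600: state=(-0.683, 2.502)

(theta, omega) = (-0.683, 2.502)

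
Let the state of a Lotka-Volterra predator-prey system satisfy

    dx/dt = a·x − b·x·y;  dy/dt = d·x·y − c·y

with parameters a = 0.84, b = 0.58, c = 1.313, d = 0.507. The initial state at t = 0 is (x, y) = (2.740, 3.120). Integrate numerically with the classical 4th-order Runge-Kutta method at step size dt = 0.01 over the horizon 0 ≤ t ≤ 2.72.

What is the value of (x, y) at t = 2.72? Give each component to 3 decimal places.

t=0.000: state=(2.740, 3.120)
step 1 (dt=0.01): k1=(-2.657, 0.238), k2=(-2.646, 0.217), k3=(-2.646, 0.217), k4=(-2.634, 0.196); state += dt/6·(k1+2k2+2k3+k4)
t=0.010: state=(2.714, 3.122)
t=0.020: state=(2.687, 3.124)
t=0.030: state=(2.661, 3.125)
continuing one RK4 step at a time; state shown every 10 steps (Δt=0.1):
t=0.100: state=(2.486, 3.123)
t=0.200: state=(2.258, 3.089)
t=0.300: state=(2.057, 3.021)
t=0.400: state=(1.882, 2.927)
t=0.500: state=(1.733, 2.813)
t=0.600: state=(1.607, 2.685)
t=0.700: state=(1.502, 2.547)
t=0.800: state=(1.415, 2.405)
t=0.900: state=(1.344, 2.262)
t=1.000: state=(1.287, 2.120)
t=1.100: state=(1.243, 1.982)
t=1.200: state=(1.210, 1.850)
t=1.300: state=(1.186, 1.724)
t=1.400: state=(1.172, 1.605)
t=1.500: state=(1.165, 1.493)
t=1.600: state=(1.165, 1.389)
t=1.700: state=(1.173, 1.293)
t=1.800: state=(1.186, 1.203)
t=1.900: state=(1.206, 1.121)
t=2.000: state=(1.232, 1.046)
t=2.100: state=(1.264, 0.977)
t=2.200: state=(1.301, 0.914)
t=2.300: state=(1.344, 0.857)
t=2.400: state=(1.393, 0.806)
t=2.500: state=(1.448, 0.760)
t=2.600: state=(1.509, 0.718)
t=2.700: state=(1.576, 0.681)
t=2.720: state=(1.590, 0.674)

(x, y) = (1.590, 0.674)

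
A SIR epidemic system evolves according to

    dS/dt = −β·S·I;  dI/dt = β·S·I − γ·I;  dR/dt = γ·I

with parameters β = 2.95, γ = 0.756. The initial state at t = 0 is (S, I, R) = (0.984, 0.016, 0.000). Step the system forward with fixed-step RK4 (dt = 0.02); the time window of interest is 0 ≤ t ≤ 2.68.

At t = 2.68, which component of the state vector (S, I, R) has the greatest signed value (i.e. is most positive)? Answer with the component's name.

t=0.000: state=(0.984, 0.016, 0.000)
step 1 (dt=0.02): k1=(-0.046, 0.034, 0.012), k2=(-0.047, 0.035, 0.012), k3=(-0.047, 0.035, 0.012), k4=(-0.048, 0.036, 0.013); state += dt/6·(k1+2k2+2k3+k4)
t=0.020: state=(0.983, 0.017, 0.000)
t=0.040: state=(0.982, 0.017, 0.001)
t=0.060: state=(0.981, 0.018, 0.001)
continuing one RK4 step at a time; state shown every 5 steps (Δt=0.1):
t=0.100: state=(0.979, 0.020, 0.001)
t=0.200: state=(0.972, 0.025, 0.003)
t=0.300: state=(0.965, 0.030, 0.005)
t=0.400: state=(0.955, 0.037, 0.008)
t=0.500: state=(0.944, 0.046, 0.011)
t=0.600: state=(0.930, 0.056, 0.015)
t=0.700: state=(0.913, 0.068, 0.019)
t=0.800: state=(0.893, 0.082, 0.025)
t=0.900: state=(0.869, 0.099, 0.032)
t=1.000: state=(0.842, 0.118, 0.040)
t=1.100: state=(0.811, 0.140, 0.050)
t=1.200: state=(0.775, 0.164, 0.061)
t=1.300: state=(0.736, 0.190, 0.074)
t=1.400: state=(0.693, 0.217, 0.090)
t=1.500: state=(0.648, 0.245, 0.107)
t=1.600: state=(0.600, 0.273, 0.127)
t=1.700: state=(0.551, 0.300, 0.149)
t=1.800: state=(0.503, 0.325, 0.172)
t=1.900: state=(0.455, 0.347, 0.198)
t=2.000: state=(0.410, 0.366, 0.225)
t=2.100: state=(0.367, 0.380, 0.253)
t=2.200: state=(0.327, 0.391, 0.282)
t=2.300: state=(0.292, 0.397, 0.312)
t=2.400: state=(0.259, 0.399, 0.342)
t=2.500: state=(0.230, 0.398, 0.372)
t=2.600: state=(0.205, 0.393, 0.402)
t=2.680: state=(0.187, 0.387, 0.426)
compare at T: S=0.187, I=0.387, R=0.426

largest component: R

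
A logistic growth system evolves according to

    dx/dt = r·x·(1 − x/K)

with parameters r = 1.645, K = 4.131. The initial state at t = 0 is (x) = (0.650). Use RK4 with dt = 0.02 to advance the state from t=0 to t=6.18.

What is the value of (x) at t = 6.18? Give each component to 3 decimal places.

t=0.000: state=(0.650)
step 1 (dt=0.02): k1=(0.901), k2=(0.911), k3=(0.911), k4=(0.921); state += dt/6·(k1+2k2+2k3+k4)
t=0.020: state=(0.668)
t=0.040: state=(0.687)
t=0.060: state=(0.706)
continuing one RK4 step at a time; state shown every 10 steps (Δt=0.2):
t=0.200: state=(0.851)
t=0.400: state=(1.095)
t=0.600: state=(1.379)
t=0.800: state=(1.696)
t=1.000: state=(2.031)
t=1.200: state=(2.369)
t=1.400: state=(2.691)
t=1.600: state=(2.982)
t=1.800: state=(3.234)
t=2.000: state=(3.444)
t=2.200: state=(3.612)
t=2.400: state=(3.744)
t=2.600: state=(3.845)
t=2.800: state=(3.921)
t=3.000: state=(3.978)
t=3.200: state=(4.020)
t=3.400: state=(4.050)
t=3.600: state=(4.073)
t=3.800: state=(4.089)
t=4.000: state=(4.101)
t=4.200: state=(4.109)
t=4.400: state=(4.115)
t=4.600: state=(4.120)
t=4.800: state=(4.123)
t=5.000: state=(4.125)
t=5.200: state=(4.127)
t=5.400: state=(4.128)
t=5.600: state=(4.129)
t=5.800: state=(4.129)
t=6.000: state=(4.130)
t=6.180: state=(4.130)

(x) = (4.130)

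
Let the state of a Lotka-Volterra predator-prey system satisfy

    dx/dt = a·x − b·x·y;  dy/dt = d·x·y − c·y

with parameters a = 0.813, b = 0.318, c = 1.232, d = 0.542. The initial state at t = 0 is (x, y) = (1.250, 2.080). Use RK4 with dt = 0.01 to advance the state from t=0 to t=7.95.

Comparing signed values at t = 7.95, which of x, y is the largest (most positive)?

largest component: x

t=0.000: state=(1.250, 2.080)
step 1 (dt=0.01): k1=(0.189, -1.153), k2=(0.192, -1.149), k3=(0.192, -1.149), k4=(0.194, -1.145); state += dt/6·(k1+2k2+2k3+k4)
t=0.010: state=(1.252, 2.069)
t=0.020: state=(1.254, 2.057)
t=0.030: state=(1.256, 2.046)
continuing one RK4 step at a time; state shown every 50 steps (Δt=0.5):
t=0.500: state=(1.404, 1.605)
t=1.000: state=(1.675, 1.312)
t=1.500: state=(2.068, 1.174)
t=2.000: state=(2.580, 1.187)
t=2.500: state=(3.164, 1.396)
t=3.000: state=(3.671, 1.913)
t=3.500: state=(3.791, 2.877)
t=4.000: state=(3.266, 4.099)
t=4.500: state=(2.392, 4.770)
t=5.000: state=(1.706, 4.455)
t=5.500: state=(1.345, 3.614)
t=6.000: state=(1.219, 2.751)
t=6.500: state=(1.252, 2.071)
t=7.000: state=(1.407, 1.599)
t=7.500: state=(1.681, 1.309)
t=7.950: state=(2.031, 1.180)
compare at T: x=2.031, y=1.180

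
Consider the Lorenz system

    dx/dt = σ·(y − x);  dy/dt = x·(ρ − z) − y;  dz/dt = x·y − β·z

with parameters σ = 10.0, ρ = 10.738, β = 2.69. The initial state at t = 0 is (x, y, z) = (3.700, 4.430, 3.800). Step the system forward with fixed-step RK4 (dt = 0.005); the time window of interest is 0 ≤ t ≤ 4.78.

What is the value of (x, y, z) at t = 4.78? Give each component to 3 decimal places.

(x, y, z) = (4.862, 4.862, 9.530)

t=0.000: state=(3.700, 4.430, 3.800)
step 1 (dt=0.005): k1=(7.300, 21.241, 6.169), k2=(7.649, 21.257, 6.406), k3=(7.640, 21.261, 6.408), k4=(7.981, 21.280, 6.649); state += dt/6·(k1+2k2+2k3+k4)
t=0.005: state=(3.738, 4.536, 3.832)
t=0.010: state=(3.780, 4.643, 3.867)
t=0.015: state=(3.824, 4.750, 3.904)
continuing one RK4 step at a time; state shown every 40 steps (Δt=0.2):
t=0.200: state=(6.721, 8.418, 7.787)
t=0.400: state=(7.349, 5.934, 13.723)
t=0.600: state=(3.872, 2.582, 11.239)
t=0.800: state=(2.785, 2.849, 7.775)
t=1.000: state=(3.736, 4.579, 6.372)
t=1.200: state=(5.851, 6.921, 8.220)
t=1.400: state=(6.682, 6.215, 11.827)
t=1.600: state=(4.822, 3.868, 11.224)
t=1.800: state=(3.780, 3.708, 8.856)
t=2.000: state=(4.337, 4.902, 7.817)
t=2.200: state=(5.646, 6.234, 9.037)
t=2.400: state=(6.019, 5.736, 10.981)
t=2.600: state=(4.974, 4.422, 10.643)
t=2.800: state=(4.348, 4.310, 9.208)
t=3.000: state=(4.735, 5.105, 8.647)
t=3.200: state=(5.504, 5.801, 9.490)
t=3.400: state=(5.611, 5.413, 10.502)
t=3.600: state=(5.001, 4.695, 10.222)
t=3.800: state=(4.673, 4.675, 9.378)
t=4.000: state=(4.950, 5.183, 9.130)
t=4.200: state=(5.382, 5.522, 9.689)
t=4.400: state=(5.378, 5.243, 10.201)
t=4.600: state=(5.021, 4.855, 9.978)
t=4.780: state=(4.862, 4.862, 9.530)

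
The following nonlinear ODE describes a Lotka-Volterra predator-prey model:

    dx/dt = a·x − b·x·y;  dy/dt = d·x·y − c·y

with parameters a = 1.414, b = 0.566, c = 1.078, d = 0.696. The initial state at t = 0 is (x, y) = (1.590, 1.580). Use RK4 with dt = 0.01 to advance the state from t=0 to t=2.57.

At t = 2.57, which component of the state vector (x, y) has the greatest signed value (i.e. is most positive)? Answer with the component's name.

t=0.000: state=(1.590, 1.580)
step 1 (dt=0.01): k1=(0.826, 0.045), k2=(0.828, 0.050), k3=(0.828, 0.050), k4=(0.830, 0.054); state += dt/6·(k1+2k2+2k3+k4)
t=0.010: state=(1.598, 1.580)
t=0.020: state=(1.607, 1.581)
t=0.030: state=(1.615, 1.582)
continuing one RK4 step at a time; state shown every 10 steps (Δt=0.1):
t=0.100: state=(1.674, 1.589)
t=0.200: state=(1.762, 1.608)
t=0.300: state=(1.852, 1.637)
t=0.400: state=(1.942, 1.677)
t=0.500: state=(2.032, 1.729)
t=0.600: state=(2.118, 1.794)
t=0.700: state=(2.200, 1.872)
t=0.800: state=(2.273, 1.963)
t=0.900: state=(2.336, 2.070)
t=1.000: state=(2.386, 2.190)
t=1.100: state=(2.419, 2.324)
t=1.200: state=(2.433, 2.471)
t=1.300: state=(2.426, 2.627)
t=1.400: state=(2.397, 2.790)
t=1.500: state=(2.347, 2.955)
t=1.600: state=(2.276, 3.117)
t=1.700: state=(2.188, 3.269)
t=1.800: state=(2.087, 3.406)
t=1.900: state=(1.976, 3.522)
t=2.000: state=(1.859, 3.614)
t=2.100: state=(1.742, 3.677)
t=2.200: state=(1.628, 3.712)
t=2.300: state=(1.519, 3.719)
t=2.400: state=(1.419, 3.698)
t=2.500: state=(1.327, 3.653)
t=2.570: state=(1.269, 3.608)
compare at T: x=1.269, y=3.608

largest component: y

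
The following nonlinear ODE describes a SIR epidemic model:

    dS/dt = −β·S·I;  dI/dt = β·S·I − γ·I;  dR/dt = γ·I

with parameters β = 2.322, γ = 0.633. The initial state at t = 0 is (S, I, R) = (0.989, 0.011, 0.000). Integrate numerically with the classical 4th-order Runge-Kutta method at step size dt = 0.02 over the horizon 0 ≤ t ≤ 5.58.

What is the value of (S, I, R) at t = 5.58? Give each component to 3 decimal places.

t=0.000: state=(0.989, 0.011, 0.000)
step 1 (dt=0.02): k1=(-0.025, 0.018, 0.007), k2=(-0.026, 0.019, 0.007), k3=(-0.026, 0.019, 0.007), k4=(-0.026, 0.019, 0.007); state += dt/6·(k1+2k2+2k3+k4)
t=0.020: state=(0.988, 0.011, 0.000)
t=0.040: state=(0.988, 0.012, 0.000)
t=0.060: state=(0.987, 0.012, 0.000)
continuing one RK4 step at a time; state shown every 10 steps (Δt=0.2):
t=0.200: state=(0.983, 0.015, 0.002)
t=0.400: state=(0.975, 0.021, 0.004)
t=0.600: state=(0.963, 0.029, 0.007)
t=0.800: state=(0.948, 0.040, 0.012)
t=1.000: state=(0.927, 0.055, 0.018)
t=1.200: state=(0.900, 0.074, 0.026)
t=1.400: state=(0.865, 0.098, 0.036)
t=1.600: state=(0.821, 0.128, 0.051)
t=1.800: state=(0.767, 0.164, 0.069)
t=2.000: state=(0.705, 0.203, 0.092)
t=2.200: state=(0.635, 0.244, 0.121)
t=2.400: state=(0.562, 0.284, 0.154)
t=2.600: state=(0.488, 0.319, 0.192)
t=2.800: state=(0.418, 0.347, 0.235)
t=3.000: state=(0.354, 0.366, 0.280)
t=3.200: state=(0.298, 0.375, 0.327)
t=3.400: state=(0.250, 0.375, 0.374)
t=3.600: state=(0.211, 0.368, 0.422)
t=3.800: state=(0.178, 0.355, 0.467)
t=4.000: state=(0.152, 0.337, 0.511)
t=4.200: state=(0.130, 0.317, 0.553)
t=4.400: state=(0.113, 0.296, 0.591)
t=4.600: state=(0.099, 0.274, 0.627)
t=4.800: state=(0.088, 0.252, 0.661)
t=5.000: state=(0.078, 0.230, 0.691)
t=5.200: state=(0.071, 0.210, 0.719)
t=5.400: state=(0.064, 0.191, 0.744)
t=5.580: state=(0.060, 0.175, 0.765)

(S, I, R) = (0.060, 0.175, 0.765)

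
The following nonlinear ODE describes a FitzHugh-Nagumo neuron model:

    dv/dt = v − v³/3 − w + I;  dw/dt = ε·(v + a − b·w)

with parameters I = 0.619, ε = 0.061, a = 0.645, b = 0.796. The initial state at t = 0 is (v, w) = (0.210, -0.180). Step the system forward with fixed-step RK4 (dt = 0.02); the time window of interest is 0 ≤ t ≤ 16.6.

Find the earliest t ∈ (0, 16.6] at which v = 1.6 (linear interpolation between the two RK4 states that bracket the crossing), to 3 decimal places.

t=0.000: state=(0.210, -0.180)
step 1 (dt=0.02): k1=(1.006, 0.061), k2=(1.015, 0.061), k3=(1.015, 0.061), k4=(1.024, 0.062); state += dt/6·(k1+2k2+2k3+k4)
t=0.020: state=(0.230, -0.179)
t=0.040: state=(0.251, -0.178)
t=0.060: state=(0.272, -0.176)
continuing one RK4 step at a time; state shown every 50 steps (Δt=1):
t=1.000: state=(1.485, -0.083)
t=1.100: state=(1.587, -0.070)
next step: t=1.120: state=(1.605, -0.067) — v has crossed 1.6
linear interpolation between t=1.100 (1.58675) and t=1.120 (1.60530) → t≈1.114

t = 1.114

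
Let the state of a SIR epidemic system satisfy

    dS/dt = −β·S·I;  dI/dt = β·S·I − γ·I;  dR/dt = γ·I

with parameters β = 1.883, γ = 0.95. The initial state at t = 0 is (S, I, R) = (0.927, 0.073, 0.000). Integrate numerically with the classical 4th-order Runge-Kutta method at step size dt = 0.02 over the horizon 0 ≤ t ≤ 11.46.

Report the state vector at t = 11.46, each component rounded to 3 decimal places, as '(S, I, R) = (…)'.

(S, I, R) = (0.185, 0.002, 0.813)

t=0.000: state=(0.927, 0.073, 0.000)
step 1 (dt=0.02): k1=(-0.127, 0.058, 0.069), k2=(-0.128, 0.058, 0.070), k3=(-0.128, 0.058, 0.070), k4=(-0.129, 0.059, 0.070); state += dt/6·(k1+2k2+2k3+k4)
t=0.020: state=(0.924, 0.074, 0.001)
t=0.040: state=(0.922, 0.075, 0.003)
t=0.060: state=(0.919, 0.077, 0.004)
continuing one RK4 step at a time; state shown every 25 steps (Δt=0.5):
t=0.500: state=(0.853, 0.105, 0.042)
t=1.000: state=(0.760, 0.140, 0.100)
t=1.500: state=(0.656, 0.169, 0.174)
t=2.000: state=(0.555, 0.186, 0.259)
t=2.500: state=(0.465, 0.187, 0.348)
t=3.000: state=(0.392, 0.174, 0.435)
t=3.500: state=(0.336, 0.152, 0.512)
t=4.000: state=(0.295, 0.127, 0.578)
t=4.500: state=(0.264, 0.103, 0.633)
t=5.000: state=(0.243, 0.081, 0.676)
t=5.500: state=(0.227, 0.063, 0.710)
t=6.000: state=(0.215, 0.048, 0.737)
t=6.500: state=(0.207, 0.036, 0.757)
t=7.000: state=(0.201, 0.027, 0.772)
t=7.500: state=(0.196, 0.021, 0.783)
t=8.000: state=(0.193, 0.015, 0.792)
t=8.500: state=(0.191, 0.011, 0.798)
t=9.000: state=(0.189, 0.009, 0.803)
t=9.500: state=(0.188, 0.006, 0.806)
t=10.000: state=(0.187, 0.005, 0.809)
t=10.500: state=(0.186, 0.003, 0.811)
t=11.000: state=(0.185, 0.003, 0.812)
t=11.460: state=(0.185, 0.002, 0.813)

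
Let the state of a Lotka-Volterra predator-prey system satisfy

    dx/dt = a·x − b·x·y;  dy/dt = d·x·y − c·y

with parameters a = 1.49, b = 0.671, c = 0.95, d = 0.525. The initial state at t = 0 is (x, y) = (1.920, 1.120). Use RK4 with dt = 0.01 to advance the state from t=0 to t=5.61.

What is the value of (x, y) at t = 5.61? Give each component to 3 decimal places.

t=0.000: state=(1.920, 1.120)
step 1 (dt=0.01): k1=(1.418, 0.065), k2=(1.423, 0.069), k3=(1.423, 0.069), k4=(1.427, 0.073); state += dt/6·(k1+2k2+2k3+k4)
t=0.010: state=(1.934, 1.121)
t=0.020: state=(1.949, 1.121)
t=0.030: state=(1.963, 1.122)
continuing one RK4 step at a time; state shown every 20 steps (Δt=0.2):
t=0.200: state=(2.222, 1.151)
t=0.400: state=(2.554, 1.223)
t=0.600: state=(2.898, 1.346)
t=0.800: state=(3.220, 1.535)
t=1.000: state=(3.470, 1.806)
t=1.200: state=(3.585, 2.166)
t=1.400: state=(3.509, 2.604)
t=1.600: state=(3.230, 3.072)
t=1.800: state=(2.798, 3.490)
t=2.000: state=(2.311, 3.774)
t=2.200: state=(1.859, 3.883)
t=2.400: state=(1.491, 3.825)
t=2.600: state=(1.215, 3.643)
t=2.800: state=(1.021, 3.386)
t=3.000: state=(0.890, 3.094)
t=3.200: state=(0.808, 2.796)
t=3.400: state=(0.762, 2.510)
t=3.600: state=(0.747, 2.246)
t=3.800: state=(0.756, 2.010)
t=4.000: state=(0.789, 1.802)
t=4.200: state=(0.845, 1.623)
t=4.400: state=(0.925, 1.473)
t=4.600: state=(1.032, 1.350)
t=4.800: state=(1.167, 1.252)
t=5.000: state=(1.336, 1.181)
t=5.200: state=(1.541, 1.135)
t=5.400: state=(1.786, 1.118)
t=5.600: state=(2.070, 1.131)
t=5.610: state=(2.085, 1.133)

(x, y) = (2.085, 1.133)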